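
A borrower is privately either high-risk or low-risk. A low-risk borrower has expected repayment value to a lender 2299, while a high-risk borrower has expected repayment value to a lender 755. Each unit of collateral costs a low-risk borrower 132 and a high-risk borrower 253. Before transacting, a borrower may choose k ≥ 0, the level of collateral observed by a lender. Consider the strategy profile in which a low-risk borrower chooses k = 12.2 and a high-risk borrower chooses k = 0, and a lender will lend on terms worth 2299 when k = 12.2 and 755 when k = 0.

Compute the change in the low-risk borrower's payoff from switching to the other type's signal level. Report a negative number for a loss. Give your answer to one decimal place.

Playing k = 12.2 the low-risk borrower receives 2299 − 132 × 12.2 = 688.6.
Deviating to k = 0 yields 755 instead.
Gain from deviating: 755 − 688.6 = 66.4.
The gain is positive, so the low-risk type's incentive-compatibility constraint is violated — this profile is not a separating equilibrium.

66.4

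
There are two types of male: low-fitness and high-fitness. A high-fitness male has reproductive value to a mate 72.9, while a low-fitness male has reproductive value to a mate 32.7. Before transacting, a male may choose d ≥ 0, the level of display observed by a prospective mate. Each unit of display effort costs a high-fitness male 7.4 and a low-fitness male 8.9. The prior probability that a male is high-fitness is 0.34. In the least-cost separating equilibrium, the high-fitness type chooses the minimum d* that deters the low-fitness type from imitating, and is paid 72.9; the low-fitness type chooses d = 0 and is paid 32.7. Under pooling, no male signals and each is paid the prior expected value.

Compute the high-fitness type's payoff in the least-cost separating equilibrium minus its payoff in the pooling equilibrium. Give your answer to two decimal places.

Least-cost separating signal: d* solves 32.7 = 72.9 − 8.9·d*, so d* = (72.9 − 32.7)/8.9 ≈ 4.5169.
High-fitness type's separating payoff: 72.9 − 7.4 × d* = 72.9 − 7.4 × (72.9 − 32.7)/8.9 = 72.9 − 297.48/8.9 ≈ 39.4753.
Pooling payoff: 0.34 × 72.9 + 0.66 × 32.7 = 46.368.
Difference: 39.4753 − 46.368 = -6.8927, i.e. -6.89 to two decimal places.
The high-fitness type would prefer the pooling outcome.

-6.89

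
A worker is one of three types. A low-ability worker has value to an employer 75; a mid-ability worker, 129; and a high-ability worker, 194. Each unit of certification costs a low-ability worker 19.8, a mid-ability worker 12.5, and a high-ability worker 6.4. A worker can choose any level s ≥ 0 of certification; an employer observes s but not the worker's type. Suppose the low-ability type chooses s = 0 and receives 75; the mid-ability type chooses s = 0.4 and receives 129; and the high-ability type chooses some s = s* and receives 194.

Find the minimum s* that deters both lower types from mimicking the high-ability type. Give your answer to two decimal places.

6.01

Mid-ability type (on-path payoff 129 − 12.5×0.4 = 124) won't mimic when 124 ≥ 194 − 12.5·s*, i.e. s* ≥ 5.60.
Low-ability type (on-path payoff 75) won't mimic when 75 ≥ 194 − 19.8·s*, i.e. s* ≥ 6.01.
Both must hold, so s* = max(6.01, 5.60) = 6.01. The low-ability type's constraint binds.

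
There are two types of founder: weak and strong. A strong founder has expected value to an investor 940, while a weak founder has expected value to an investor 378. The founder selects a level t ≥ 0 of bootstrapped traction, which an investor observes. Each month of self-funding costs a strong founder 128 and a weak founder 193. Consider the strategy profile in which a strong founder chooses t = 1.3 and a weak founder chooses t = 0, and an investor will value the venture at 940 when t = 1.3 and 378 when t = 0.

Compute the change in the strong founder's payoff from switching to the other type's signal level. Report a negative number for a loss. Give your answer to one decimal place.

Playing t = 1.3 the strong founder receives 940 − 128 × 1.3 = 773.6.
Deviating to t = 0 yields 378 instead.
Gain from deviating: 378 − 773.6 = -395.6.
The gain is negative, so the strong type's incentive-compatibility constraint is satisfied.

-395.6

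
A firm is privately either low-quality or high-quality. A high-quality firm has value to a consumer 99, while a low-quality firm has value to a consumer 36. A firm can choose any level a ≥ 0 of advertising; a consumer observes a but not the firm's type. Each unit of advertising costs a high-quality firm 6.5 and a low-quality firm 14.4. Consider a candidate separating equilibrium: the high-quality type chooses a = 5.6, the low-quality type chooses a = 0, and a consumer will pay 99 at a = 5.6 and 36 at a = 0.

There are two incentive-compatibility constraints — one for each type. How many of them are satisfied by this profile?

2

Low-quality type: stay at 0 → 36; mimic → 99 − 14.4 × 5.6 = 18.36. IC holds (36 ≥ 18.36).
High-quality type: signal → 99 − 6.5 × 5.6 = 62.6; deviate to 0 → 36. IC holds (62.6 ≥ 36).
2 of 2 constraints hold, so this is a separating equilibrium.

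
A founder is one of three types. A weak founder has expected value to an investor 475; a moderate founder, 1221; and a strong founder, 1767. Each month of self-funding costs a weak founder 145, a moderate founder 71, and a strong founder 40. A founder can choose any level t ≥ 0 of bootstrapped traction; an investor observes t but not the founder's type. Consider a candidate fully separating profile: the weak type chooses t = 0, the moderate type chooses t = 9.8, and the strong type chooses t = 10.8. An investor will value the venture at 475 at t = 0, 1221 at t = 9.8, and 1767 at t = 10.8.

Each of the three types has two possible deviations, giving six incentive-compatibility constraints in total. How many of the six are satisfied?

Strong (own payoff 1767 − 40×10.8 = 1335): to t=0 gives 475 → no gain ✓; to t=9.8 gives 1221 − 40×9.8 = 829 → no gain ✓.
Moderate (own payoff 1221 − 71×9.8 = 525.2): to t=0 gives 475 → no gain ✓; to t=10.8 gives 1767 − 71×10.8 = 1000.2 → profitable ✗.
Weak (own payoff 475): to t=9.8 gives 1221 − 145×9.8 = -200 → no gain ✓; to t=10.8 gives 1767 − 145×10.8 = 201 → no gain ✓.
5 of the 6 constraints hold; not an equilibrium.

5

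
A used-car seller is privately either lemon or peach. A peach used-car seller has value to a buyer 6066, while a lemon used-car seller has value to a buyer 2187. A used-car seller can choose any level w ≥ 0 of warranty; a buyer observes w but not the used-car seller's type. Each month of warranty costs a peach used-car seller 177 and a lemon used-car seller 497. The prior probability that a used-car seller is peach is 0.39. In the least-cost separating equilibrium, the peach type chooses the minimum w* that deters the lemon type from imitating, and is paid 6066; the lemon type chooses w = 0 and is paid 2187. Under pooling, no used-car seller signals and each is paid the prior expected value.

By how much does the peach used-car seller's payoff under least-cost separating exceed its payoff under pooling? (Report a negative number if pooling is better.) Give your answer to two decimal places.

984.74

Least-cost separating signal: w* solves 2187 = 6066 − 497·w*, so w* = (6066 − 2187)/497 ≈ 7.8048.
Peach type's separating payoff: 6066 − 177 × w* = 6066 − 177 × (6066 − 2187)/497 = 6066 − 686583/497 ≈ 4684.5453.
Pooling payoff: 0.39 × 6066 + 0.61 × 2187 = 3699.81.
Difference: 4684.5453 − 3699.81 = 984.7353, i.e. 984.74 to two decimal places.
The peach type prefers to separate.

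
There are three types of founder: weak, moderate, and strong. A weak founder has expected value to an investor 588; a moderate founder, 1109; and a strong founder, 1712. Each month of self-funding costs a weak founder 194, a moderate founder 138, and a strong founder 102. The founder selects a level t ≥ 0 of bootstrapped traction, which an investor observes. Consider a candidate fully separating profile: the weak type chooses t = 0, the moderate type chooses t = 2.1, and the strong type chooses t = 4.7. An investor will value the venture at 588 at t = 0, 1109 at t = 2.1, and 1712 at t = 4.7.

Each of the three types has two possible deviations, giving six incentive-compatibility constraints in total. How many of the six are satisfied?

3

Strong (own payoff 1712 − 102×4.7 = 1232.6): to t=0 gives 588 → no gain ✓; to t=2.1 gives 1109 − 102×2.1 = 894.8 → no gain ✓.
Moderate (own payoff 1109 − 138×2.1 = 819.2): to t=0 gives 588 → no gain ✓; to t=4.7 gives 1712 − 138×4.7 = 1063.4 → profitable ✗.
Weak (own payoff 588): to t=2.1 gives 1109 − 194×2.1 = 701.6 → profitable ✗; to t=4.7 gives 1712 − 194×4.7 = 800.2 → profitable ✗.
3 of the 6 constraints hold; not an equilibrium.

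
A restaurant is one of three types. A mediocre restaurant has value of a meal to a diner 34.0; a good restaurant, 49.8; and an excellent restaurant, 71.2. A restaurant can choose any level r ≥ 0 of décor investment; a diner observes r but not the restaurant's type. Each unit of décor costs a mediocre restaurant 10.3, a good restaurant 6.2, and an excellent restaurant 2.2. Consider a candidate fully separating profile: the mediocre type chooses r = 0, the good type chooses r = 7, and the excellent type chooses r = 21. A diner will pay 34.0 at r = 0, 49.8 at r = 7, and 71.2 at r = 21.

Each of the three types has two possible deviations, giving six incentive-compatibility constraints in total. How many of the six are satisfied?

3

Good (own payoff 49.8 − 6.2×7 = 6.4): to r=0 gives 34.0 → profitable ✗; to r=21 gives 71.2 − 6.2×21 = -59 → no gain ✓.
Mediocre (own payoff 34.0): to r=7 gives 49.8 − 10.3×7 = -22.3 → no gain ✓; to r=21 gives 71.2 − 10.3×21 = -145.1 → no gain ✓.
Excellent (own payoff 71.2 − 2.2×21 = 25): to r=0 gives 34.0 → profitable ✗; to r=7 gives 49.8 − 2.2×7 = 34.4 → profitable ✗.
3 of the 6 constraints hold; not an equilibrium.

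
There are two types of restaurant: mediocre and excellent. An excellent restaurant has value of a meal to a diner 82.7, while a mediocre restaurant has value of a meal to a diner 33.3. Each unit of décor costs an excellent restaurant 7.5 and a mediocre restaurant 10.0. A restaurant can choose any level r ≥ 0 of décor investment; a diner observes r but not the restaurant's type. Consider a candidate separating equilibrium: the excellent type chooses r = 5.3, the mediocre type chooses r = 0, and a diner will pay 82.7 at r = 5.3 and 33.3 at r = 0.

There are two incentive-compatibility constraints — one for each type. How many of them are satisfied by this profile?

Excellent type: signal → 82.7 − 7.5 × 5.3 = 42.95; deviate to 0 → 33.3. IC holds (42.95 ≥ 33.3).
Mediocre type: stay at 0 → 33.3; mimic → 82.7 − 10.0 × 5.3 = 29.7. IC holds (33.3 ≥ 29.7).
2 of 2 constraints hold, so this is a separating equilibrium.

2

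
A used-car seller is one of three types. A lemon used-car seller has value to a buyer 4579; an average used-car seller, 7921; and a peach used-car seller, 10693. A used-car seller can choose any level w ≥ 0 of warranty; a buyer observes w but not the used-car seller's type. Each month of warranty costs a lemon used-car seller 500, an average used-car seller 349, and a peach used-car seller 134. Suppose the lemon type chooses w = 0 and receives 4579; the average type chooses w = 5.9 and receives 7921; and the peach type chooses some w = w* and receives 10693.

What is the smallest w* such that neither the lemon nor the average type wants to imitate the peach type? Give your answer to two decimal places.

13.84

Lemon type (on-path payoff 4579) won't mimic when 4579 ≥ 10693 − 500·w*, i.e. w* ≥ 12.23.
Average type (on-path payoff 7921 − 349×5.9 = 5861.9) won't mimic when 5861.9 ≥ 10693 − 349·w*, i.e. w* ≥ 13.84.
Both must hold, so w* = max(12.23, 13.84) = 13.84. The average type's constraint binds.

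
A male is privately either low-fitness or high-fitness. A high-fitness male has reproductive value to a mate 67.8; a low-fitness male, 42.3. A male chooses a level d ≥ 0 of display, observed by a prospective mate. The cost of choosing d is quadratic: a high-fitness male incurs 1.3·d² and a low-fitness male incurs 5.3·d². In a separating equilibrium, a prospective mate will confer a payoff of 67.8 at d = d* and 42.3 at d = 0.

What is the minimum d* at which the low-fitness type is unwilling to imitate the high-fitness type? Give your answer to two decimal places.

2.19

The low-fitness type at d = 0 receives 42.3; imitating at d* yields 67.8 − 5.3·d*².
Indifference: 42.3 = 67.8 − 5.3·d*², so d*² = (67.8 − 42.3) / 5.3 ≈ 4.8113.
d* = √4.8113 ≈ 2.19.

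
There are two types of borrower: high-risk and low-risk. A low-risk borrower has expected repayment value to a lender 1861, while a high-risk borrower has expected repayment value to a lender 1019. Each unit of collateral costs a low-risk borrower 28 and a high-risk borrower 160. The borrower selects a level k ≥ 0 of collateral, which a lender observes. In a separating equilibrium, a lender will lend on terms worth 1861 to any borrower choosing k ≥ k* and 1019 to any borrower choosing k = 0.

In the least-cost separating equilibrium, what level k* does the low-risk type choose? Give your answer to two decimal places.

A high-risk borrower choosing k = 0 receives 1019.
Imitating at k* instead would pay 1861 at cost 160·k*, netting 1861 − 160·k*.
Indifference: 1019 = 1861 − 160·k*, so k* = (1861 − 1019) / 160 ≈ 5.26.
This is the high-risk type's binding incentive-compatibility constraint; any k ≥ 5.26 sustains separation on that side.

5.26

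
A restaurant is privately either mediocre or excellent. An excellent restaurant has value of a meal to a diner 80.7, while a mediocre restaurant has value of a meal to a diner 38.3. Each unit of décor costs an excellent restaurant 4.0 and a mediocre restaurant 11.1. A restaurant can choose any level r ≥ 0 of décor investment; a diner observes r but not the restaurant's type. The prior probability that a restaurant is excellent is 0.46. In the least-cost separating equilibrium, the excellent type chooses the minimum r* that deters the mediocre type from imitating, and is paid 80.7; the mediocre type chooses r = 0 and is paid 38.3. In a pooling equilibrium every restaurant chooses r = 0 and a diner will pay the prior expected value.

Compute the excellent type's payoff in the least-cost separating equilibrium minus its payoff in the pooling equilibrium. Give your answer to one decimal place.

Least-cost separating signal: r* solves 38.3 = 80.7 − 11.1·r*, so r* = (80.7 − 38.3)/11.1 ≈ 3.8198.
Excellent type's separating payoff: 80.7 − 4.0 × r* = 80.7 − 4.0 × (80.7 − 38.3)/11.1 = 80.7 − 169.6/11.1 ≈ 65.421.
Pooling payoff: 0.46 × 80.7 + 0.54 × 38.3 = 57.804.
Difference: 65.421 − 57.804 = 7.617, i.e. 7.6 to one decimal place.
The excellent type prefers to separate.

7.6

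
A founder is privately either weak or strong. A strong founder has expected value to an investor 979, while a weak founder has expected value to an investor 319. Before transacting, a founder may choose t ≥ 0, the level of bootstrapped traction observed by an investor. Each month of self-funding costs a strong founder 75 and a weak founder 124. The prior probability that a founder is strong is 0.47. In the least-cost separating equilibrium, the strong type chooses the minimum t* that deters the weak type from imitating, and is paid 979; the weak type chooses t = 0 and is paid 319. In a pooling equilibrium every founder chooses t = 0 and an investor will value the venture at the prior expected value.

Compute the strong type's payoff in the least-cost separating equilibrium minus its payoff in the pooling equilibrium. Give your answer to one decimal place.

-49.4

Least-cost separating signal: t* solves 319 = 979 − 124·t*, so t* = (979 − 319)/124 ≈ 5.3226.
Strong type's separating payoff: 979 − 75 × t* = 979 − 75 × (979 − 319)/124 = 979 − 49500/124 ≈ 579.806.
Pooling payoff: 0.47 × 979 + 0.53 × 319 = 629.2.
Difference: 579.806 − 629.2 = -49.394, i.e. -49.4 to one decimal place.
The strong type would prefer the pooling outcome.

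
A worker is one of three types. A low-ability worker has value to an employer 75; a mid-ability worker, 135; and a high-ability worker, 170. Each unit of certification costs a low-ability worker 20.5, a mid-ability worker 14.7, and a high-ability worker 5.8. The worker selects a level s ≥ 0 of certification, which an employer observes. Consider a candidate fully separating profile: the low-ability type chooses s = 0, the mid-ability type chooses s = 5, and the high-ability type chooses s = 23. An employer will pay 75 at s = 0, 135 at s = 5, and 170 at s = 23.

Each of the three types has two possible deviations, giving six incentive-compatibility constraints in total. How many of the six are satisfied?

High-ability (own payoff 170 − 5.8×23 = 36.6): to s=0 gives 75 → profitable ✗; to s=5 gives 135 − 5.8×5 = 106 → profitable ✗.
Low-ability (own payoff 75): to s=5 gives 135 − 20.5×5 = 32.5 → no gain ✓; to s=23 gives 170 − 20.5×23 = -301.5 → no gain ✓.
Mid-ability (own payoff 135 − 14.7×5 = 61.5): to s=0 gives 75 → profitable ✗; to s=23 gives 170 − 14.7×23 = -168.1 → no gain ✓.
3 of the 6 constraints hold; not an equilibrium.

3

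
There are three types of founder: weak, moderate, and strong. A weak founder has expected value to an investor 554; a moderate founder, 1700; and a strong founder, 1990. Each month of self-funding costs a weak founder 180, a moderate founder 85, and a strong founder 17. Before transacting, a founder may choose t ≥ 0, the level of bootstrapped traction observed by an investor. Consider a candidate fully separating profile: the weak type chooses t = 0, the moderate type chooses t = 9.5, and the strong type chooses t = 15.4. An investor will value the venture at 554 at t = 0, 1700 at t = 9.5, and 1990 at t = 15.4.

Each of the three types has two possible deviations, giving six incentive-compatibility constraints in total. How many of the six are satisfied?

Moderate (own payoff 1700 − 85×9.5 = 892.5): to t=0 gives 554 → no gain ✓; to t=15.4 gives 1990 − 85×15.4 = 681 → no gain ✓.
Weak (own payoff 554): to t=9.5 gives 1700 − 180×9.5 = -10 → no gain ✓; to t=15.4 gives 1990 − 180×15.4 = -782 → no gain ✓.
Strong (own payoff 1990 − 17×15.4 = 1728.2): to t=0 gives 554 → no gain ✓; to t=9.5 gives 1700 − 17×9.5 = 1538.5 → no gain ✓.
6 of the 6 constraints hold; this profile is a separating equilibrium.

6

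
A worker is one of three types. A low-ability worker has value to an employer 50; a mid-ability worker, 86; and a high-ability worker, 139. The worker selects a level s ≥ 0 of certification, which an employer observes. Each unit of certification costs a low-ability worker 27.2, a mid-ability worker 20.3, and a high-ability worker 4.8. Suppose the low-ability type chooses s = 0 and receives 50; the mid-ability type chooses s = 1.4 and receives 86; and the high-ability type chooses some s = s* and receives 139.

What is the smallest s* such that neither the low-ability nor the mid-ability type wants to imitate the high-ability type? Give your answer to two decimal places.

4.01

Mid-ability type (on-path payoff 86 − 20.3×1.4 = 57.58) won't mimic when 57.58 ≥ 139 − 20.3·s*, i.e. s* ≥ 4.01.
Low-ability type (on-path payoff 50) won't mimic when 50 ≥ 139 − 27.2·s*, i.e. s* ≥ 3.27.
Both must hold, so s* = max(3.27, 4.01) = 4.01. The mid-ability type's constraint binds.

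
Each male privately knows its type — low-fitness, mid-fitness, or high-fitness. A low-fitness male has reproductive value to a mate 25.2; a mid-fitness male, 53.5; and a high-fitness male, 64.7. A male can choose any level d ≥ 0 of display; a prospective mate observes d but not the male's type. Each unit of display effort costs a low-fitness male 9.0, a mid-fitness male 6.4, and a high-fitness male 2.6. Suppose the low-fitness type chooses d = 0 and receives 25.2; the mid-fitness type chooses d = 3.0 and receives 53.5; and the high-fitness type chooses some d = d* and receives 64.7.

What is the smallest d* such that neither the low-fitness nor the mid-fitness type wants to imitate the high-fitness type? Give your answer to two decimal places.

4.75

Mid-fitness type (on-path payoff 53.5 − 6.4×3.0 = 34.3) won't mimic when 34.3 ≥ 64.7 − 6.4·d*, i.e. d* ≥ 4.75.
Low-fitness type (on-path payoff 25.2) won't mimic when 25.2 ≥ 64.7 − 9.0·d*, i.e. d* ≥ 4.39.
Both must hold, so d* = max(4.39, 4.75) = 4.75. The mid-fitness type's constraint binds.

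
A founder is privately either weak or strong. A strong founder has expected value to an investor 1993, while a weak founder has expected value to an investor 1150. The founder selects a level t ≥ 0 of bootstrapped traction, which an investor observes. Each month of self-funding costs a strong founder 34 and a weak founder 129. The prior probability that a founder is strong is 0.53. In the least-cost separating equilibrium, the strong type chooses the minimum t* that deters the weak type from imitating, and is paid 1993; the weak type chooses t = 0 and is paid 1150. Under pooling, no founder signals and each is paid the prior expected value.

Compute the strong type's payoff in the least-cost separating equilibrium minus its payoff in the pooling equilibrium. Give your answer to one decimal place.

174.0

Least-cost separating signal: t* solves 1150 = 1993 − 129·t*, so t* = (1993 − 1150)/129 ≈ 6.5349.
Strong type's separating payoff: 1993 − 34 × t* = 1993 − 34 × (1993 − 1150)/129 = 1993 − 28662/129 ≈ 1770.814.
Pooling payoff: 0.53 × 1993 + 0.47 × 1150 = 1596.79.
Difference: 1770.814 − 1596.79 = 174.024, i.e. 174.0 to one decimal place.
The strong type prefers to separate.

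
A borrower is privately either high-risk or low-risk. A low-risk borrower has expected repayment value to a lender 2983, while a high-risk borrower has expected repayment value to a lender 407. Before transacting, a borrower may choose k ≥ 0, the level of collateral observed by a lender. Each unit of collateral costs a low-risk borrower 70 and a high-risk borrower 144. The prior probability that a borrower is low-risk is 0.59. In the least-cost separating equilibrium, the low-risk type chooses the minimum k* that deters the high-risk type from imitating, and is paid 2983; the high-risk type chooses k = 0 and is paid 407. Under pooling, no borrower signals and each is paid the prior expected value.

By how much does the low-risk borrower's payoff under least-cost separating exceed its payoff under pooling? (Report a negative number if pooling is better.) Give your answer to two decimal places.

Least-cost separating signal: k* solves 407 = 2983 − 144·k*, so k* = (2983 − 407)/144 ≈ 17.8889.
Low-risk type's separating payoff: 2983 − 70 × k* = 2983 − 70 × (2983 − 407)/144 = 2983 − 180320/144 ≈ 1730.7778.
Pooling payoff: 0.59 × 2983 + 0.41 × 407 = 1926.84.
Difference: 1730.7778 − 1926.84 = -196.0622, i.e. -196.06 to two decimal places.
The low-risk type would prefer the pooling outcome.

-196.06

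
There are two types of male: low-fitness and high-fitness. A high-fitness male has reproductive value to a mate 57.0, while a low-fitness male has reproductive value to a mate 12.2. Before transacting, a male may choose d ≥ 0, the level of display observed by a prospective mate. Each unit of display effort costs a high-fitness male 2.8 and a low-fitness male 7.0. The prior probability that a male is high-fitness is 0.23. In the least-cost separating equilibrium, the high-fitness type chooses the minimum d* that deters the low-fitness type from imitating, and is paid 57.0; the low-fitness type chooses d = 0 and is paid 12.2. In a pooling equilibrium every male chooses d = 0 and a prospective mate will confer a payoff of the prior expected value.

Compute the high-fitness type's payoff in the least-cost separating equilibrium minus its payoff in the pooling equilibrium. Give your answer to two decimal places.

16.58

Least-cost separating signal: d* solves 12.2 = 57.0 − 7.0·d*, so d* = (57.0 − 12.2)/7.0 = 6.4.
High-fitness type's separating payoff: 57.0 − 2.8 × d* = 57.0 − 2.8 × (57.0 − 12.2)/7.0 = 57.0 − 125.44/7.0 = 39.08.
Pooling payoff: 0.23 × 57.0 + 0.77 × 12.2 = 22.504.
Difference: 39.08 − 22.504 = 16.576, i.e. 16.58 to two decimal places.
The high-fitness type prefers to separate.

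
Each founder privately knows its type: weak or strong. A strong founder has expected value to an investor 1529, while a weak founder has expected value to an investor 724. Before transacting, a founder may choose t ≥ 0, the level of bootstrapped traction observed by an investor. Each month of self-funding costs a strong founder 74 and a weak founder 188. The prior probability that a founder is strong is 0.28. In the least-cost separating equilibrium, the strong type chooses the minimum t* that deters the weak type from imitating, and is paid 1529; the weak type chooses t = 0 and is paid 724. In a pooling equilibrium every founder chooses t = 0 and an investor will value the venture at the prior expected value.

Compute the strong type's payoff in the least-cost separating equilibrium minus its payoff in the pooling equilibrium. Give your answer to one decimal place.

Least-cost separating signal: t* solves 724 = 1529 − 188·t*, so t* = (1529 − 724)/188 ≈ 4.2819.
Strong type's separating payoff: 1529 − 74 × t* = 1529 − 74 × (1529 − 724)/188 = 1529 − 59570/188 ≈ 1212.138.
Pooling payoff: 0.28 × 1529 + 0.72 × 724 = 949.4.
Difference: 1212.138 − 949.4 = 262.738, i.e. 262.7 to one decimal place.
The strong type prefers to separate.

262.7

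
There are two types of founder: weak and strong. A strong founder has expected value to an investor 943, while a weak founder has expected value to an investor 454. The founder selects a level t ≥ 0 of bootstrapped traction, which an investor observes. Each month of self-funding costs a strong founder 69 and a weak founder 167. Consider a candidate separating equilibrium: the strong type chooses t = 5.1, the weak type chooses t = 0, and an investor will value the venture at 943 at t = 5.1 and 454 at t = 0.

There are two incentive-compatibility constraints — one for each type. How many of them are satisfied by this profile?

Weak type: stay at 0 → 454; mimic → 943 − 167 × 5.1 = 91.3. IC holds (454 ≥ 91.3).
Strong type: signal → 943 − 69 × 5.1 = 591.1; deviate to 0 → 454. IC holds (591.1 ≥ 454).
2 of 2 constraints hold, so this is a separating equilibrium.

2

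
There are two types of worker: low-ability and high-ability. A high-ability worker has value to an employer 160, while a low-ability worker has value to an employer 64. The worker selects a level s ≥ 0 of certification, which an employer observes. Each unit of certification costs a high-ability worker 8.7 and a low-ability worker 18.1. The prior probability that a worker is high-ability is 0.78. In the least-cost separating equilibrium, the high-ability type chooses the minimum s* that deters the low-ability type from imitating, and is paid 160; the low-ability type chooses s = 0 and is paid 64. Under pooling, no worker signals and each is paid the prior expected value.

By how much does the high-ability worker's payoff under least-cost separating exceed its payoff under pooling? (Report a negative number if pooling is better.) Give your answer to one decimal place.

Least-cost separating signal: s* solves 64 = 160 − 18.1·s*, so s* = (160 − 64)/18.1 ≈ 5.3039.
High-ability type's separating payoff: 160 − 8.7 × s* = 160 − 8.7 × (160 − 64)/18.1 = 160 − 835.2/18.1 ≈ 113.856.
Pooling payoff: 0.78 × 160 + 0.22 × 64 = 138.88.
Difference: 113.856 − 138.88 = -25.024, i.e. -25.0 to one decimal place.
The high-ability type would prefer the pooling outcome.

-25.0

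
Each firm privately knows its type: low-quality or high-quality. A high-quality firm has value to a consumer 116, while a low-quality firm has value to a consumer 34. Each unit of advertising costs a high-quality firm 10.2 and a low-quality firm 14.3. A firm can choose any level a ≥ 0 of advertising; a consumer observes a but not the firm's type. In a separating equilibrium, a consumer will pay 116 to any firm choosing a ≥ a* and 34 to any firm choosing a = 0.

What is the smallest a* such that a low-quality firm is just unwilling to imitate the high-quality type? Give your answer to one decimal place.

5.7

A low-quality firm choosing a = 0 receives 34.
Imitating at a* instead would pay 116 at cost 14.3·a*, netting 116 − 14.3·a*.
Indifference: 34 = 116 − 14.3·a*, so a* = (116 − 34) / 14.3 ≈ 5.7.
At a* the low-quality type's incentive constraint just binds; the high-quality type strictly prefers a* since its per-unit cost is lower.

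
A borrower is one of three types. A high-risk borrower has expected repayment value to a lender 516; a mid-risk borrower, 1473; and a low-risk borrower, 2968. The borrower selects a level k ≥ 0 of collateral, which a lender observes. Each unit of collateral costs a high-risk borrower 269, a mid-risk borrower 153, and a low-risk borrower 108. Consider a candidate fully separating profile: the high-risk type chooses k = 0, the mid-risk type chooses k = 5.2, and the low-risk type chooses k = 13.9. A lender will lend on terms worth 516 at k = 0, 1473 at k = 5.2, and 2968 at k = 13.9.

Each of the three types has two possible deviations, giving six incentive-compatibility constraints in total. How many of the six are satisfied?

Mid-risk (own payoff 1473 − 153×5.2 = 677.4): to k=0 gives 516 → no gain ✓; to k=13.9 gives 2968 − 153×13.9 = 841.3 → profitable ✗.
High-risk (own payoff 516): to k=5.2 gives 1473 − 269×5.2 = 74.2 → no gain ✓; to k=13.9 gives 2968 − 269×13.9 = -771.1 → no gain ✓.
Low-risk (own payoff 2968 − 108×13.9 = 1466.8): to k=0 gives 516 → no gain ✓; to k=5.2 gives 1473 − 108×5.2 = 911.4 → no gain ✓.
5 of the 6 constraints hold; not an equilibrium.

5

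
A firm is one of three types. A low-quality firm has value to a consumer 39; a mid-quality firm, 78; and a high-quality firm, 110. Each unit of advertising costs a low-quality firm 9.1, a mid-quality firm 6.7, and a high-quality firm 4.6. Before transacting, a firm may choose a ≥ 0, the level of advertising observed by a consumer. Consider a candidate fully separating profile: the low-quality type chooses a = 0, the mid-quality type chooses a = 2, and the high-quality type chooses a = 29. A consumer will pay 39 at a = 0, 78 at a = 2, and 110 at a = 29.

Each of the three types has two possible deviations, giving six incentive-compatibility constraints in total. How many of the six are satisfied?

3

Mid-quality (own payoff 78 − 6.7×2 = 64.6): to a=0 gives 39 → no gain ✓; to a=29 gives 110 − 6.7×29 = -84.3 → no gain ✓.
Low-quality (own payoff 39): to a=2 gives 78 − 9.1×2 = 59.8 → profitable ✗; to a=29 gives 110 − 9.1×29 = -153.9 → no gain ✓.
High-quality (own payoff 110 − 4.6×29 = -23.4): to a=0 gives 39 → profitable ✗; to a=2 gives 78 − 4.6×2 = 68.8 → profitable ✗.
3 of the 6 constraints hold; not an equilibrium.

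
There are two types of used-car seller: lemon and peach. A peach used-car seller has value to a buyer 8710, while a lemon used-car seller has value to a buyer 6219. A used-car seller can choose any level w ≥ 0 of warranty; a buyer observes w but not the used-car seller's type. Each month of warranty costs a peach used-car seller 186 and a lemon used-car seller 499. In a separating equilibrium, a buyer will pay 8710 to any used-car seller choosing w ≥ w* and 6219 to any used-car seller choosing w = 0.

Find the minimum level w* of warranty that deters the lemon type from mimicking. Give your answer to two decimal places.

A lemon used-car seller choosing w = 0 receives 6219.
Imitating at w* instead would pay 8710 at cost 499·w*, netting 8710 − 499·w*.
Indifference: 6219 = 8710 − 499·w*, so w* = (8710 − 6219) / 499 ≈ 4.99.
This is the lemon type's binding incentive-compatibility constraint; any w ≥ 4.99 sustains separation on that side.

4.99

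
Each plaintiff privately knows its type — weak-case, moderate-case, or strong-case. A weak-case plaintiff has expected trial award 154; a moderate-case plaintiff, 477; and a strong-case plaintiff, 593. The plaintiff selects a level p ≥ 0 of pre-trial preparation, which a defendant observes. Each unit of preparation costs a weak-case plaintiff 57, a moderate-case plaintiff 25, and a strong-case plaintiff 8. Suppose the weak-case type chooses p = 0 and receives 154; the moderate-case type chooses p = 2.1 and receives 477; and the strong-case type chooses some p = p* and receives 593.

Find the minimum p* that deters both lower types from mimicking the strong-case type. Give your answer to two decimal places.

7.70

Moderate-case type (on-path payoff 477 − 25×2.1 = 424.5) won't mimic when 424.5 ≥ 593 − 25·p*, i.e. p* ≥ 6.74.
Weak-case type (on-path payoff 154) won't mimic when 154 ≥ 593 − 57·p*, i.e. p* ≥ 7.70.
Both must hold, so p* = max(7.70, 6.74) = 7.70. The weak-case type's constraint binds.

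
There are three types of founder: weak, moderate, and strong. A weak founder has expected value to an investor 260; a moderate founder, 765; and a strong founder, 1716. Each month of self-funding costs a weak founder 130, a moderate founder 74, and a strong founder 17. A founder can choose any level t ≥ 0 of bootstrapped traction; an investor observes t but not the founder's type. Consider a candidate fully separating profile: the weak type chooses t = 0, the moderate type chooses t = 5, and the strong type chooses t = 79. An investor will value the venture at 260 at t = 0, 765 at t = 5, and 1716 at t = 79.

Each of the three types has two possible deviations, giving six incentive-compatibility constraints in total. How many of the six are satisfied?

5

Moderate (own payoff 765 − 74×5 = 395): to t=0 gives 260 → no gain ✓; to t=79 gives 1716 − 74×79 = -4130 → no gain ✓.
Weak (own payoff 260): to t=5 gives 765 − 130×5 = 115 → no gain ✓; to t=79 gives 1716 − 130×79 = -8554 → no gain ✓.
Strong (own payoff 1716 − 17×79 = 373): to t=0 gives 260 → no gain ✓; to t=5 gives 765 − 17×5 = 680 → profitable ✗.
5 of the 6 constraints hold; not an equilibrium.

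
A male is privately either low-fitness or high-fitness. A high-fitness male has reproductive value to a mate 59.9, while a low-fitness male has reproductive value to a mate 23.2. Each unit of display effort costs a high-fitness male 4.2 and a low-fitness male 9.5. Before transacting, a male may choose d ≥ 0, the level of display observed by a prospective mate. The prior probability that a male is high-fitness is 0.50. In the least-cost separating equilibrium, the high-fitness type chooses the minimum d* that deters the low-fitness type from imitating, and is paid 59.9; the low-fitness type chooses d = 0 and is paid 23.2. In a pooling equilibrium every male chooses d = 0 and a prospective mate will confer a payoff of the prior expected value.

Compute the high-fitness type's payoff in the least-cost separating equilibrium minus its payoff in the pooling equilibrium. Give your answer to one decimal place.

Least-cost separating signal: d* solves 23.2 = 59.9 − 9.5·d*, so d* = (59.9 − 23.2)/9.5 ≈ 3.8632.
High-fitness type's separating payoff: 59.9 − 4.2 × d* = 59.9 − 4.2 × (59.9 − 23.2)/9.5 = 59.9 − 154.14/9.5 ≈ 43.675.
Pooling payoff: 0.50 × 59.9 + 0.50 × 23.2 = 41.55.
Difference: 43.675 − 41.55 = 2.125, i.e. 2.1 to one decimal place.
The high-fitness type prefers to separate.

2.1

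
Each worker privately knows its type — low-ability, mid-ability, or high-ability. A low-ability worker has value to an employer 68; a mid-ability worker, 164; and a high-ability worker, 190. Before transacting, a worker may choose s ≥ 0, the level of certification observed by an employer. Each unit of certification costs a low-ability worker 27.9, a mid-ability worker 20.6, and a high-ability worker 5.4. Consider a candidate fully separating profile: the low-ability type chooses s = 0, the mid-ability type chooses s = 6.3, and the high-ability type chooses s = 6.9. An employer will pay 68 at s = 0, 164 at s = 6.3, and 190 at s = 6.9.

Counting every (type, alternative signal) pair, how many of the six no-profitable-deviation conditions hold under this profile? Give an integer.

4

High-ability (own payoff 190 − 5.4×6.9 = 152.74): to s=0 gives 68 → no gain ✓; to s=6.3 gives 164 − 5.4×6.3 = 129.98 → no gain ✓.
Low-ability (own payoff 68): to s=6.3 gives 164 − 27.9×6.3 = -11.77 → no gain ✓; to s=6.9 gives 190 − 27.9×6.9 = -2.51 → no gain ✓.
Mid-ability (own payoff 164 − 20.6×6.3 = 34.22): to s=0 gives 68 → profitable ✗; to s=6.9 gives 190 − 20.6×6.9 = 47.86 → profitable ✗.
4 of the 6 constraints hold; not an equilibrium.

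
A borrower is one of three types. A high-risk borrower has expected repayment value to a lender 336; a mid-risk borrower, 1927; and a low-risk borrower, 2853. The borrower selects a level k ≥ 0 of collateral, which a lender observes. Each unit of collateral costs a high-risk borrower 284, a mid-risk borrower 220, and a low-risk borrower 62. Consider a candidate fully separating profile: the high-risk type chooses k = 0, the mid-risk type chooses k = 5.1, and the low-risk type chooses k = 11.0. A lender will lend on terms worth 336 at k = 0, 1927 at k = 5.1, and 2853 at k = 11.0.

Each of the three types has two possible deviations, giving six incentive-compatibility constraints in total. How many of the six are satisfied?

5

Low-risk (own payoff 2853 − 62×11.0 = 2171): to k=0 gives 336 → no gain ✓; to k=5.1 gives 1927 − 62×5.1 = 1610.8 → no gain ✓.
High-risk (own payoff 336): to k=5.1 gives 1927 − 284×5.1 = 478.6 → profitable ✗; to k=11.0 gives 2853 − 284×11.0 = -271 → no gain ✓.
Mid-risk (own payoff 1927 − 220×5.1 = 805): to k=0 gives 336 → no gain ✓; to k=11.0 gives 2853 − 220×11.0 = 433 → no gain ✓.
5 of the 6 constraints hold; not an equilibrium.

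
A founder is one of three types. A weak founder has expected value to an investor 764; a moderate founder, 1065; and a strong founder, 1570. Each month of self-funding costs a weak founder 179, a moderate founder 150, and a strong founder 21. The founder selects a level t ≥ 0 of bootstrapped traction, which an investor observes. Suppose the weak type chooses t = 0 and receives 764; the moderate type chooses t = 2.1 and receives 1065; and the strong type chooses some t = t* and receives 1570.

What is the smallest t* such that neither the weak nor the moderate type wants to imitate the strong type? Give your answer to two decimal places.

Moderate type (on-path payoff 1065 − 150×2.1 = 750) won't mimic when 750 ≥ 1570 − 150·t*, i.e. t* ≥ 5.47.
Weak type (on-path payoff 764) won't mimic when 764 ≥ 1570 − 179·t*, i.e. t* ≥ 4.50.
Both must hold, so t* = max(4.50, 5.47) = 5.47. The moderate type's constraint binds.

5.47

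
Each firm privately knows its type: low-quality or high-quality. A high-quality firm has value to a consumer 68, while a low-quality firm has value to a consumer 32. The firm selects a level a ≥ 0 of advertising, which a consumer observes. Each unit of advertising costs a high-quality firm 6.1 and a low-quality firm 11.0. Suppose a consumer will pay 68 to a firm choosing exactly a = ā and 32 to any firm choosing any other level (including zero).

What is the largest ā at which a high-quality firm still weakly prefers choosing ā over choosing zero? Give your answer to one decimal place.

5.9

Choosing ā yields the high-quality type 68 − 6.1·ā; choosing zero yields 32.
The high-quality type is indifferent at 68 − 6.1·ā = 32, i.e. ā = (68 − 32) / 6.1 ≈ 5.9.
For any ā above 5.9 the high-quality type would rather pool at zero, so separation collapses.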